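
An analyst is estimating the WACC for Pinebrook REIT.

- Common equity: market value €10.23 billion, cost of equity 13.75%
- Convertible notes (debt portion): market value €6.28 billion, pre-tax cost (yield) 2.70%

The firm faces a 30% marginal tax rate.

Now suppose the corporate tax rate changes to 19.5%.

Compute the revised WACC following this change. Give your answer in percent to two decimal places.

9.35%

After the change:
Total capital V = 10.23 + 6.28 = 16.51.
Equity: weight = 10.23/16.51 = 0.6196; cost = 13.75%.
Convertible notes (debt portion): weight = 6.28/16.51 = 0.3804; after-tax cost = 2.7% × (1 − 19.5%) = 2.1735%.
WACC = 0.6196 × 13.7500% + 0.3804 × 2.1735% = 9.3466%.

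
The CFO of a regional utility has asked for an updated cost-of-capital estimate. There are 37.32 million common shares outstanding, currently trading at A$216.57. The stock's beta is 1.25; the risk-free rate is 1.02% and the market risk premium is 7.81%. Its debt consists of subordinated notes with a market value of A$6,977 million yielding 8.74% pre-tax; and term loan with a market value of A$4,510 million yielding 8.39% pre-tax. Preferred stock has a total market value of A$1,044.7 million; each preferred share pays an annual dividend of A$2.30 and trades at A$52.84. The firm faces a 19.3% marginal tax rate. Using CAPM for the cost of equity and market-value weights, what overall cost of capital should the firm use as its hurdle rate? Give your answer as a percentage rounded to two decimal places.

Cost of equity via CAPM: Re = 1.02% + 1.25 × 7.81% = 10.7825%.
Cost of preferred: Rp = 2.3 / 52.84 = 4.3528%.
Market value of equity E = 216.57 × 37.32m = 8082.3924m.
Total capital V = 8082.3924 + 1044.7 + 6977 + 4510 = 20614.0924.
Equity: weight = 8082.3924/20614.0924 = 0.3921; cost = 10.7825%.
Preferred: weight = 1044.7/20614.0924 = 0.0507; cost = 4.3528%.
Subordinated notes: weight = 6977/20614.0924 = 0.3385; after-tax cost = 8.74% × (1 − 19.3%) = 7.0532%.
Term loan: weight = 4510/20614.0924 = 0.2188; after-tax cost = 8.39% × (1 − 19.3%) = 6.7707%.
WACC = 0.3921 × 10.7825% + 0.0507 × 4.3528% + 0.3385 × 7.0532% + 0.2188 × 6.7707% = 8.3167%.

8.32%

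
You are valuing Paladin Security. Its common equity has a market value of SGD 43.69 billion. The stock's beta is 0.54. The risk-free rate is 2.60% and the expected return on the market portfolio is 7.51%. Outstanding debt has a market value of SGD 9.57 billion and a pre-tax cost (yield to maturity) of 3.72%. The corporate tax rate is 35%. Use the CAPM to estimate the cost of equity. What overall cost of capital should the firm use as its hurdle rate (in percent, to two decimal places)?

4.74%

Market risk premium = 7.51% − 2.6% = 4.91%.
Cost of equity via CAPM: Re = 2.6% + 0.54 × 4.91% = 5.2514%.
Total capital V = 43.69 + 9.57 = 53.26.
Equity: weight = 43.69/53.26 = 0.8203; cost = 5.2514%.
Debt: weight = 9.57/53.26 = 0.1797; after-tax cost = 3.72% × (1 − 35%) = 2.4180%.
WACC = 0.8203 × 5.2514% + 0.1797 × 2.4180% = 4.7423%.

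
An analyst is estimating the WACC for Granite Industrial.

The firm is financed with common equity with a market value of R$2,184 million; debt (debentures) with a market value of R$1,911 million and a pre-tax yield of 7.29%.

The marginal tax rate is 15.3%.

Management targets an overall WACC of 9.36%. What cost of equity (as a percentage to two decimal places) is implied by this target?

Total capital V = 2184 + 1911 = 4095.
Equity weight = 2184/4095 = 0.5333.
Debentures weight = 1911/4095 = 0.4667.
Debt contribution = 0.4667 × 7.29% × (1 − 15.3%) = 2.8815%.
Required equity contribution = 9.36% − 2.8815% = 6.4785%.
Re = 6.4785% / 0.5333 = 12.1472%.

12.15%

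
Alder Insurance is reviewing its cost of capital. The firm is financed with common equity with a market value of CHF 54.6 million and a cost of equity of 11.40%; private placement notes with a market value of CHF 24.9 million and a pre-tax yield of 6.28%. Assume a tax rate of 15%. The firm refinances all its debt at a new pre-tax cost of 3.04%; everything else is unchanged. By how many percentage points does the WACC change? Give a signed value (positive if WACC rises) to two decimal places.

-0.86 pp

Current WACC:
Total capital V = 54.6 + 24.9 = 79.5.
Equity: weight = 54.6/79.5 = 0.6868; cost = 11.4%.
Private placement notes: weight = 24.9/79.5 = 0.3132; after-tax cost = 6.28% × (1 − 15%) = 5.3380%.
WACC = 0.6868 × 11.4000% + 0.3132 × 5.3380% = 9.5013%.
After the change:
Total capital V = 54.6 + 24.9 = 79.5.
Equity: weight = 54.6/79.5 = 0.6868; cost = 11.4%.
Private placement notes: weight = 24.9/79.5 = 0.3132; after-tax cost = 3.04% × (1 − 15%) = 2.5840%.
WACC = 0.6868 × 11.4000% + 0.3132 × 2.5840% = 8.6388%.
Change in WACC = 8.6388% − 9.5013% = -0.8626 pp.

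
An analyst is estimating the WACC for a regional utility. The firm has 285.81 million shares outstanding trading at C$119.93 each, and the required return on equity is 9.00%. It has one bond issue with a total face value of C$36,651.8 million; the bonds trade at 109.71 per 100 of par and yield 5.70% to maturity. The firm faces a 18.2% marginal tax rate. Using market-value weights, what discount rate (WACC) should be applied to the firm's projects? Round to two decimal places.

6.66%

Market value of equity E = 119.93 × 285.81m = 34277.1933m. Market value of debt D = 36651.8m × 109.71/100 = 40210.68978m.
Total capital V = 34277.1933 + 40210.68978 = 74487.88308.
Equity: weight = 34277.1933/74487.88308 = 0.4602; cost = 9%.
Bonds outstanding: weight = 40210.68978/74487.88308 = 0.5398; after-tax cost = 5.7% × (1 − 18.2%) = 4.6626%.
WACC = 0.4602 × 9.0000% + 0.5398 × 4.6626% = 6.6585%.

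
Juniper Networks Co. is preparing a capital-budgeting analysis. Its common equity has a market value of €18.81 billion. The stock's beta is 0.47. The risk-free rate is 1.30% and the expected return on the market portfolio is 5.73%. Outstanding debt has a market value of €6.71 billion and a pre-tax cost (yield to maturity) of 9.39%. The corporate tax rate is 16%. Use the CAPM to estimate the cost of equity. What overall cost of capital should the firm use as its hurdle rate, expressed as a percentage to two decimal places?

4.57%

Market risk premium = 5.73% − 1.3% = 4.43%.
Cost of equity via CAPM: Re = 1.3% + 0.47 × 4.43% = 3.3821%.
Total capital V = 18.81 + 6.71 = 25.52.
Equity: weight = 18.81/25.52 = 0.7371; cost = 3.3821%.
Debt: weight = 6.71/25.52 = 0.2629; after-tax cost = 9.39% × (1 − 16%) = 7.8876%.
WACC = 0.7371 × 3.3821% + 0.2629 × 7.8876% = 4.5667%.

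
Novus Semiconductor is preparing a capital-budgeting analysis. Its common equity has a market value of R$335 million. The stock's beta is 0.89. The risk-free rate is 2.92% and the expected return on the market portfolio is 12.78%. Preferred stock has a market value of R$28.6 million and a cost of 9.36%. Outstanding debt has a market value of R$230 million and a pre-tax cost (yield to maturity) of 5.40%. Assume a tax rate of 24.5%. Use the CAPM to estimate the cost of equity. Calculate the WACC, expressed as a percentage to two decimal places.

Market risk premium = 12.78% − 2.92% = 9.86%.
Cost of equity via CAPM: Re = 2.92% + 0.89 × 9.86% = 11.6954%.
Total capital V = 335 + 28.6 + 230 = 593.6.
Equity: weight = 335/593.6 = 0.5644; cost = 11.6954%.
Preferred: weight = 28.6/593.6 = 0.0482; cost = 9.36%.
Debt: weight = 230/593.6 = 0.3875; after-tax cost = 5.4% × (1 − 24.5%) = 4.0770%.
WACC = 0.5644 × 11.6954% + 0.0482 × 9.3600% + 0.3875 × 4.0770% = 8.6310%.

8.63%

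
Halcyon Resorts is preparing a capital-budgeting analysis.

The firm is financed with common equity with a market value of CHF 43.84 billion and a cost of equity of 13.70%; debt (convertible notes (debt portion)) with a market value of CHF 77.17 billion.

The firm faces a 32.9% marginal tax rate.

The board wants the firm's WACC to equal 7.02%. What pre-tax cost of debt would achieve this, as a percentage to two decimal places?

4.81%

Total capital V = 43.84 + 77.17 = 121.01.
Equity weight = 43.84/121.01 = 0.3623.
Convertible notes (debt portion) weight = 77.17/121.01 = 0.6377.
Equity contribution = 0.3623 × 13.7% = 4.9633%.
Remaining for debt = 7.02% − 4.9633% = 2.0567%.
Rd × (1 − 32.9%) × 0.6377 = 2.0567%  ⇒  Rd = 4.8064%.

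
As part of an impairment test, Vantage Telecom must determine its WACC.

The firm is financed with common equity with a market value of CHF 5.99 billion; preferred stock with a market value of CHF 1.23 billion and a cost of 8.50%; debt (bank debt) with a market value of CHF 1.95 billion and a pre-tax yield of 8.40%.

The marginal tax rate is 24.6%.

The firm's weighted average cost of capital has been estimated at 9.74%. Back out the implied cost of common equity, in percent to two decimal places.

Total capital V = 5.99 + 1.23 + 1.95 = 9.17.
Equity weight = 5.99/9.17 = 0.6532.
Preferred weight = 1.23/9.17 = 0.1341.
Bank debt weight = 1.95/9.17 = 0.2126.
Debt contribution = 0.2126 × 8.4% × (1 − 24.6%) = 1.3468%.
Preferred contribution = 0.1341 × 8.5% = 1.1401%.
Required equity contribution = 9.74% − 2.4870% = 7.2530%.
Re = 7.2530% / 0.6532 = 11.1036%.

11.10%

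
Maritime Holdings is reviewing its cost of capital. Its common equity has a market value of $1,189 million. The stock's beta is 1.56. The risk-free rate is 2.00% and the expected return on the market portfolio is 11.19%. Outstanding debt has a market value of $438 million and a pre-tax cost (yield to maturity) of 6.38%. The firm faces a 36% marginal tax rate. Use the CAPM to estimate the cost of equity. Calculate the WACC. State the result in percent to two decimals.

Market risk premium = 11.19% − 2.0% = 9.19%.
Cost of equity via CAPM: Re = 2.0% + 1.56 × 9.19% = 16.3364%.
Total capital V = 1189 + 438 = 1627.
Equity: weight = 1189/1627 = 0.7308; cost = 16.3364%.
Debt: weight = 438/1627 = 0.2692; after-tax cost = 6.38% × (1 − 36%) = 4.0832%.
WACC = 0.7308 × 16.3364% + 0.2692 × 4.0832% = 13.0378%.

13.04%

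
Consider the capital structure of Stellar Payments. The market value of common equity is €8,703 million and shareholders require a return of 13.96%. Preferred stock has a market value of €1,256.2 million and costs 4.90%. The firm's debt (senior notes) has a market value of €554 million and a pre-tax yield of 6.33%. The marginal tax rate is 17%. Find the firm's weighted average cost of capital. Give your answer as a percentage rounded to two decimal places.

Total capital V = 8703 + 1256.2 + 554 = 10513.2.
Equity: weight = 8703/10513.2 = 0.8278; cost = 13.96%.
Preferred: weight = 1256.2/10513.2 = 0.1195; cost = 4.9%.
Senior notes: weight = 554/10513.2 = 0.0527; after-tax cost = 6.33% × (1 − 17%) = 5.2539%.
WACC = 0.8278 × 13.9600% + 0.1195 × 4.9000% + 0.0527 × 5.2539% = 12.4187%.

12.42%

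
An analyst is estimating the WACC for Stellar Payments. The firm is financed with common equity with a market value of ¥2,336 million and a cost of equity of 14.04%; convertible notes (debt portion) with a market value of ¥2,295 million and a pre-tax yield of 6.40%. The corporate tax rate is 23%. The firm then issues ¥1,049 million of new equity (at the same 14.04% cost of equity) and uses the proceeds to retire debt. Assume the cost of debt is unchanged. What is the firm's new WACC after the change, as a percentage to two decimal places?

11.59%

After the change:
Total capital V = 3385 + 1246 = 4631.
Equity: weight = 3385/4631 = 0.7309; cost = 14.04%.
Convertible notes (debt portion): weight = 1246/4631 = 0.2691; after-tax cost = 6.4% × (1 − 23%) = 4.9280%.
WACC = 0.7309 × 14.0400% + 0.2691 × 4.9280% = 11.5884%.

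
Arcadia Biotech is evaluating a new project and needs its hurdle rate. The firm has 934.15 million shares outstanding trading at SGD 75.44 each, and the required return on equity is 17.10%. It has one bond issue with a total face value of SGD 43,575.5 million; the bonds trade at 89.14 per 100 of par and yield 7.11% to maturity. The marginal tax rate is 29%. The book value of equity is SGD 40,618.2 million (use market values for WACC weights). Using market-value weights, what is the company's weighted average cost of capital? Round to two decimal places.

12.82%

Market value of equity E = 75.44 × 934.15m = 70472.276m. Market value of debt D = 43575.5m × 89.14/100 = 38843.2007m.
Total capital V = 70472.276 + 38843.2007 = 109315.4767.
Equity: weight = 70472.276/109315.4767 = 0.6447; cost = 17.1%.
Bonds outstanding: weight = 38843.2007/109315.4767 = 0.3553; after-tax cost = 7.11% × (1 − 29%) = 5.0481%.
WACC = 0.6447 × 17.1000% + 0.3553 × 5.0481% = 12.8176%.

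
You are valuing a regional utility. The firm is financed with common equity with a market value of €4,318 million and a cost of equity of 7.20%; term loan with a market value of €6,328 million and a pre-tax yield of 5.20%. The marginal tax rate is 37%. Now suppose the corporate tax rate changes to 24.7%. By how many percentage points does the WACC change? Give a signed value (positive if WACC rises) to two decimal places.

Current WACC:
Total capital V = 4318 + 6328 = 10646.
Equity: weight = 4318/10646 = 0.4056; cost = 7.2%.
Term loan: weight = 6328/10646 = 0.5944; after-tax cost = 5.2% × (1 − 37%) = 3.2760%.
WACC = 0.4056 × 7.2000% + 0.5944 × 3.2760% = 4.8676%.
After the change:
Total capital V = 4318 + 6328 = 10646.
Equity: weight = 4318/10646 = 0.4056; cost = 7.2%.
Term loan: weight = 6328/10646 = 0.5944; after-tax cost = 5.2% × (1 − 24.7%) = 3.9156%.
WACC = 0.4056 × 7.2000% + 0.5944 × 3.9156% = 5.2477%.
Change in WACC = 5.2477% − 4.8676% = 0.3802 pp.

+0.38 pp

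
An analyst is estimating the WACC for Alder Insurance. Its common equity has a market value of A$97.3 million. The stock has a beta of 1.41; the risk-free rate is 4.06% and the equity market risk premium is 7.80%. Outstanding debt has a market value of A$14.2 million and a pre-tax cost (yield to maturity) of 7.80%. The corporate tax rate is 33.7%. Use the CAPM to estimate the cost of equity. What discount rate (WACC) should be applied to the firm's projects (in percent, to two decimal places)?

Cost of equity via CAPM: Re = 4.06% + 1.41 × 7.8% = 15.0580%.
Total capital V = 97.3 + 14.2 = 111.5.
Equity: weight = 97.3/111.5 = 0.8726; cost = 15.058%.
Debt: weight = 14.2/111.5 = 0.1274; after-tax cost = 7.8% × (1 − 33.7%) = 5.1714%.
WACC = 0.8726 × 15.0580% + 0.1274 × 5.1714% = 13.7989%.

13.80%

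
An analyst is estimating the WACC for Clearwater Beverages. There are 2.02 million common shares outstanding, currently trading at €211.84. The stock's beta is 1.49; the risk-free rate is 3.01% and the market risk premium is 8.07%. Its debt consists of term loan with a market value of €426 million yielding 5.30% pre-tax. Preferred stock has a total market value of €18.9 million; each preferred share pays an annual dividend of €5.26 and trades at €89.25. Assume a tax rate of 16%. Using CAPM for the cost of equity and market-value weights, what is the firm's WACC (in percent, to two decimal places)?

9.67%

Cost of equity via CAPM: Re = 3.01% + 1.49 × 8.07% = 15.0343%.
Cost of preferred: Rp = 5.26 / 89.25 = 5.8936%.
Market value of equity E = 211.84 × 2.02m = 427.9168m.
Total capital V = 427.9168 + 18.9 + 426 = 872.8168.
Equity: weight = 427.9168/872.8168 = 0.4903; cost = 15.0343%.
Preferred: weight = 18.9/872.8168 = 0.0217; cost = 5.8936%.
Term loan: weight = 426/872.8168 = 0.4881; after-tax cost = 5.3% × (1 − 16%) = 4.4520%.
WACC = 0.4903 × 15.0343% + 0.0217 × 5.8936% + 0.4881 × 4.4520% = 9.6714%.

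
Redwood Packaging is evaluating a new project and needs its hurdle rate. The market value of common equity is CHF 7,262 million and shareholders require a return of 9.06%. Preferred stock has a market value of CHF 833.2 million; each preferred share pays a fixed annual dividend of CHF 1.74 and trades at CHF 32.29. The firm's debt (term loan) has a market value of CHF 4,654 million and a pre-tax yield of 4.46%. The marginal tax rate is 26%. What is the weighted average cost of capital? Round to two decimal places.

Cost of preferred: Rp = 1.74 / 32.29 = 5.3887%.
Total capital V = 7262 + 833.2 + 4654 = 12749.2.
Equity: weight = 7262/12749.2 = 0.5696; cost = 9.06%.
Preferred: weight = 833.2/12749.2 = 0.0654; cost = 5.3887%.
Term loan: weight = 4654/12749.2 = 0.3650; after-tax cost = 4.46% × (1 − 26%) = 3.3004%.
WACC = 0.5696 × 9.0600% + 0.0654 × 5.3887% + 0.3650 × 3.3004% = 6.7176%.

6.72%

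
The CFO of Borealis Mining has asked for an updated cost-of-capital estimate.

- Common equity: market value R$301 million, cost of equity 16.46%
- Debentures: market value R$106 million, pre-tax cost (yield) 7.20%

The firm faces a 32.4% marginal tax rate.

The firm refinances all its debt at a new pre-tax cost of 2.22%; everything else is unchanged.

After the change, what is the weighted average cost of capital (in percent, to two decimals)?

After the change:
Total capital V = 301 + 106 = 407.
Equity: weight = 301/407 = 0.7396; cost = 16.46%.
Debentures: weight = 106/407 = 0.2604; after-tax cost = 2.22% × (1 − 32.4%) = 1.5007%.
WACC = 0.7396 × 16.4600% + 0.2604 × 1.5007% = 12.5640%.

12.56%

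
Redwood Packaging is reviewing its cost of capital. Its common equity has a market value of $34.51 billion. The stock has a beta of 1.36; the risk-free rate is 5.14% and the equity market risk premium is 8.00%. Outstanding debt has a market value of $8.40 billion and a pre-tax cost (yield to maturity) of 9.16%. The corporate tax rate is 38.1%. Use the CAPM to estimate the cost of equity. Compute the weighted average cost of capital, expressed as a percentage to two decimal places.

13.99%

Cost of equity via CAPM: Re = 5.14% + 1.36 × 8.0% = 16.0200%.
Total capital V = 34.51 + 8.4 = 42.91.
Equity: weight = 34.51/42.91 = 0.8042; cost = 16.02%.
Debt: weight = 8.4/42.91 = 0.1958; after-tax cost = 9.16% × (1 − 38.1%) = 5.6700%.
WACC = 0.8042 × 16.0200% + 0.1958 × 5.6700% = 13.9939%.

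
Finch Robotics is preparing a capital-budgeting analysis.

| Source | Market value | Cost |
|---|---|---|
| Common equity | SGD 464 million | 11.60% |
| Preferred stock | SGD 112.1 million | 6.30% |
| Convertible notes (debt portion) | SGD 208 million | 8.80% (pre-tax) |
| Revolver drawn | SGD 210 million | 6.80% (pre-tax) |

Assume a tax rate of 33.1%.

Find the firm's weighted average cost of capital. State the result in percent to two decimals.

8.32%

Total capital V = 464 + 112.1 + 208 + 210 = 994.1.
Equity: weight = 464/994.1 = 0.4668; cost = 11.6%.
Preferred: weight = 112.1/994.1 = 0.1128; cost = 6.3%.
Convertible notes (debt portion): weight = 208/994.1 = 0.2092; after-tax cost = 8.8% × (1 − 33.1%) = 5.8872%.
Revolver drawn: weight = 210/994.1 = 0.2112; after-tax cost = 6.8% × (1 − 33.1%) = 4.5492%.
WACC = 0.4668 × 11.6000% + 0.1128 × 6.3000% + 0.2092 × 5.8872% + 0.2112 × 4.5492% = 8.3176%.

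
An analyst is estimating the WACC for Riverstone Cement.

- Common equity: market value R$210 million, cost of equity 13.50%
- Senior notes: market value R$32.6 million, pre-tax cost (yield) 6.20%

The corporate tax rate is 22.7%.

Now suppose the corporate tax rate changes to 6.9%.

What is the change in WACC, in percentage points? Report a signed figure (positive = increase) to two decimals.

Current WACC:
Total capital V = 210 + 32.6 = 242.6.
Equity: weight = 210/242.6 = 0.8656; cost = 13.5%.
Senior notes: weight = 32.6/242.6 = 0.1344; after-tax cost = 6.2% × (1 − 22.7%) = 4.7926%.
WACC = 0.8656 × 13.5000% + 0.1344 × 4.7926% = 12.3299%.
After the change:
Total capital V = 210 + 32.6 = 242.6.
Equity: weight = 210/242.6 = 0.8656; cost = 13.5%.
Senior notes: weight = 32.6/242.6 = 0.1344; after-tax cost = 6.2% × (1 − 6.9%) = 5.7722%.
WACC = 0.8656 × 13.5000% + 0.1344 × 5.7722% = 12.4616%.
Change in WACC = 12.4616% − 12.3299% = 0.1316 pp.

+0.13 pp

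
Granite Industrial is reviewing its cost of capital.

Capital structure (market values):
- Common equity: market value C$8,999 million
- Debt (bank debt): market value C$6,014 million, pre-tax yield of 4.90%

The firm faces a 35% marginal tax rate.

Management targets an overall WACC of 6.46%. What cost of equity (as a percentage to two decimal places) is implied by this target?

8.65%

Total capital V = 8999 + 6014 = 15013.
Equity weight = 8999/15013 = 0.5994.
Bank debt weight = 6014/15013 = 0.4006.
Debt contribution = 0.4006 × 4.9% × (1 − 35%) = 1.2759%.
Required equity contribution = 6.46% − 1.2759% = 5.1841%.
Re = 5.1841% / 0.5994 = 8.6487%.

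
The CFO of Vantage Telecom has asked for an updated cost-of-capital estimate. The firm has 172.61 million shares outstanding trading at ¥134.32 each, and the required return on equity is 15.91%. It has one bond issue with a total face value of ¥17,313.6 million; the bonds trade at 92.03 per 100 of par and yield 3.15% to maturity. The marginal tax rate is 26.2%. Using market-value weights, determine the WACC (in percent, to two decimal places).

10.38%

Market value of equity E = 134.32 × 172.61m = 23184.9752m. Market value of debt D = 17313.6m × 92.03/100 = 15933.70608m.
Total capital V = 23184.9752 + 15933.70608 = 39118.68128.
Equity: weight = 23184.9752/39118.68128 = 0.5927; cost = 15.91%.
Bonds outstanding: weight = 15933.70608/39118.68128 = 0.4073; after-tax cost = 3.15% × (1 − 26.2%) = 2.3247%.
WACC = 0.5927 × 15.9100% + 0.4073 × 2.3247% = 10.3765%.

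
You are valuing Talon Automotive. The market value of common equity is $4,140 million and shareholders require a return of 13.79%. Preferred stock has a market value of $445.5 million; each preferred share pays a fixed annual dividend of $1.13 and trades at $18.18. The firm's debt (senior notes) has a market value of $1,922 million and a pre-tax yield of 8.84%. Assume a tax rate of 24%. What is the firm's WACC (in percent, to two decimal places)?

11.18%

Cost of preferred: Rp = 1.13 / 18.18 = 6.2156%.
Total capital V = 4140 + 445.5 + 1922 = 6507.5.
Equity: weight = 4140/6507.5 = 0.6362; cost = 13.79%.
Preferred: weight = 445.5/6507.5 = 0.0685; cost = 6.2156%.
Senior notes: weight = 1922/6507.5 = 0.2954; after-tax cost = 8.84% × (1 − 24%) = 6.7184%.
WACC = 0.6362 × 13.7900% + 0.0685 × 6.2156% + 0.2954 × 6.7184% = 11.1829%.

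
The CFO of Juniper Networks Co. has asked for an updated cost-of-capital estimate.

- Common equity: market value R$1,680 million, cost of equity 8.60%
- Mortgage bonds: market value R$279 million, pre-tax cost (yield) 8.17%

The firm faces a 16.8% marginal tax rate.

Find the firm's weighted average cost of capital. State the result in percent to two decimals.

Total capital V = 1680 + 279 = 1959.
Equity: weight = 1680/1959 = 0.8576; cost = 8.6%.
Mortgage bonds: weight = 279/1959 = 0.1424; after-tax cost = 8.17% × (1 − 16.8%) = 6.7974%.
WACC = 0.8576 × 8.6000% + 0.1424 × 6.7974% = 8.3433%.

8.34%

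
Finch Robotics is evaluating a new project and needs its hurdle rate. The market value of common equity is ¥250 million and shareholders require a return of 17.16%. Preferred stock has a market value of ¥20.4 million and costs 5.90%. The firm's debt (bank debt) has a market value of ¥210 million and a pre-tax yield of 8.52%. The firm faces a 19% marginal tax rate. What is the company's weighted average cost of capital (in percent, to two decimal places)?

Total capital V = 250 + 20.4 + 210 = 480.4.
Equity: weight = 250/480.4 = 0.5204; cost = 17.16%.
Preferred: weight = 20.4/480.4 = 0.0425; cost = 5.9%.
Bank debt: weight = 210/480.4 = 0.4371; after-tax cost = 8.52% × (1 − 19%) = 6.9012%.
WACC = 0.5204 × 17.1600% + 0.0425 × 5.9000% + 0.4371 × 6.9012% = 12.1974%.

12.20%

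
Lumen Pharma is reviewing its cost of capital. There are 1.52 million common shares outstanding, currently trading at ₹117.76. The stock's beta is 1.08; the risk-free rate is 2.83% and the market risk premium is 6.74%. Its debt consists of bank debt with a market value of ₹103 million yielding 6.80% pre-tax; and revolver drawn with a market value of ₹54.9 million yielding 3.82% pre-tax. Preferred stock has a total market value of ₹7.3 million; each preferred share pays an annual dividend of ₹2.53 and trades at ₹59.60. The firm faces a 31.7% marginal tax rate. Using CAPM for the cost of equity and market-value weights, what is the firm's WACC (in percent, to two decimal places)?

7.15%

Cost of equity via CAPM: Re = 2.83% + 1.08 × 6.74% = 10.1092%.
Cost of preferred: Rp = 2.53 / 59.6 = 4.2450%.
Market value of equity E = 117.76 × 1.52m = 178.9952m.
Total capital V = 178.9952 + 7.3 + 103 + 54.9 = 344.1952.
Equity: weight = 178.9952/344.1952 = 0.5200; cost = 10.1092%.
Preferred: weight = 7.3/344.1952 = 0.0212; cost = 4.245%.
Bank debt: weight = 103/344.1952 = 0.2992; after-tax cost = 6.8% × (1 − 31.7%) = 4.6444%.
Revolver drawn: weight = 54.9/344.1952 = 0.1595; after-tax cost = 3.82% × (1 − 31.7%) = 2.6091%.
WACC = 0.5200 × 10.1092% + 0.0212 × 4.2450% + 0.2992 × 4.6444% + 0.1595 × 2.6091% = 7.1532%.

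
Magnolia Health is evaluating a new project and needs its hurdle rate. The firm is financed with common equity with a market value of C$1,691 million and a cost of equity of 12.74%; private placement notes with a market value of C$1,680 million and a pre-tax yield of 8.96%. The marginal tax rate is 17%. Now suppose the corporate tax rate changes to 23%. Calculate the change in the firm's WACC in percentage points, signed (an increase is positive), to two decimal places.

Current WACC:
Total capital V = 1691 + 1680 = 3371.
Equity: weight = 1691/3371 = 0.5016; cost = 12.74%.
Private placement notes: weight = 1680/3371 = 0.4984; after-tax cost = 8.96% × (1 − 17%) = 7.4368%.
WACC = 0.5016 × 12.7400% + 0.4984 × 7.4368% = 10.0971%.
After the change:
Total capital V = 1691 + 1680 = 3371.
Equity: weight = 1691/3371 = 0.5016; cost = 12.74%.
Private placement notes: weight = 1680/3371 = 0.4984; after-tax cost = 8.96% × (1 − 23%) = 6.8992%.
WACC = 0.5016 × 12.7400% + 0.4984 × 6.8992% = 9.8291%.
Change in WACC = 9.8291% − 10.0971% = -0.2679 pp.

-0.27 pp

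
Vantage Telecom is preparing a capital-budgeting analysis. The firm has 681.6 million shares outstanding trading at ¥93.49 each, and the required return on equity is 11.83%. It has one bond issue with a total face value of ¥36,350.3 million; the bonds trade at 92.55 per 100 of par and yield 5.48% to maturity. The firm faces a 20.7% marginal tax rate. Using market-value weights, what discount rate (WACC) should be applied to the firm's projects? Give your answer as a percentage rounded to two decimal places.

Market value of equity E = 93.49 × 681.6m = 63722.784m. Market value of debt D = 36350.3m × 92.55/100 = 33642.20265m.
Total capital V = 63722.784 + 33642.20265 = 97364.98665.
Equity: weight = 63722.784/97364.98665 = 0.6545; cost = 11.83%.
Bonds outstanding: weight = 33642.20265/97364.98665 = 0.3455; after-tax cost = 5.48% × (1 − 20.7%) = 4.3456%.
WACC = 0.6545 × 11.8300% + 0.3455 × 4.3456% = 9.2440%.

9.24%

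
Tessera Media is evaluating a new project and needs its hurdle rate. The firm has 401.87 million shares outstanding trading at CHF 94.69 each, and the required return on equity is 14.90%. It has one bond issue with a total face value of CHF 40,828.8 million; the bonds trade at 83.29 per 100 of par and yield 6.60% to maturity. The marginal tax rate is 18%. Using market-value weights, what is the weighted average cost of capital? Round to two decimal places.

10.42%

Market value of equity E = 94.69 × 401.87m = 38053.0703m. Market value of debt D = 40828.8m × 83.29/100 = 34006.30752m.
Total capital V = 38053.0703 + 34006.30752 = 72059.37782.
Equity: weight = 38053.0703/72059.37782 = 0.5281; cost = 14.9%.
Bonds outstanding: weight = 34006.30752/72059.37782 = 0.4719; after-tax cost = 6.6% × (1 − 18%) = 5.4120%.
WACC = 0.5281 × 14.9000% + 0.4719 × 5.4120% = 10.4224%.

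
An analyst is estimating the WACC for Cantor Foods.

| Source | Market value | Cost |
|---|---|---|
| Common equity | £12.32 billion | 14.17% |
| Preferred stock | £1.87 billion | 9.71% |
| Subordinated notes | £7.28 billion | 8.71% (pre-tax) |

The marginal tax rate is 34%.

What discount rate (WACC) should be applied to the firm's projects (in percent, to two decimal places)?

10.93%

Total capital V = 12.32 + 1.87 + 7.28 = 21.47.
Equity: weight = 12.32/21.47 = 0.5738; cost = 14.17%.
Preferred: weight = 1.87/21.47 = 0.0871; cost = 9.71%.
Subordinated notes: weight = 7.28/21.47 = 0.3391; after-tax cost = 8.71% × (1 − 34%) = 5.7486%.
WACC = 0.5738 × 14.1700% + 0.0871 × 9.7100% + 0.3391 × 5.7486% = 10.9260%.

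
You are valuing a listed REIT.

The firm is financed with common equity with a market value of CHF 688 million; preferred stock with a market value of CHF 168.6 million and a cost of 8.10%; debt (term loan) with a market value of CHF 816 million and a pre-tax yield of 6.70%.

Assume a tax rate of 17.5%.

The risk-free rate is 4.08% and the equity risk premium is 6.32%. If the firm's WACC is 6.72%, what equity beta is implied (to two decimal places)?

0.59

Total capital V = 688 + 168.6 + 816 = 1672.6.
Equity weight = 688/1672.6 = 0.4113.
Preferred weight = 168.6/1672.6 = 0.1008.
Term loan weight = 816/1672.6 = 0.4879.
Debt contribution = 0.4879 × 6.7% × (1 − 17.5%) = 2.6967%.
Preferred contribution = 0.1008 × 8.1% = 0.8165%.
Required equity contribution = 6.72% − 3.5132% = 3.2068%  ⇒  Re = 7.7962%.
CAPM: 7.7962% = 4.08% + β × 6.32%  ⇒  β = 0.5880.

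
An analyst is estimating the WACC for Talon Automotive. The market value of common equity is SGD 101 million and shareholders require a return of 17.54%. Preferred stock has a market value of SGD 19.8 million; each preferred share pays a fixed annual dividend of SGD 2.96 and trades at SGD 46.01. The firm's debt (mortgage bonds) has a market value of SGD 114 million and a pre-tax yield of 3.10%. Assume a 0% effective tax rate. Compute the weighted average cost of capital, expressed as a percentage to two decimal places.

9.59%

Cost of preferred: Rp = 2.96 / 46.01 = 6.4334%.
Total capital V = 101 + 19.8 + 114 = 234.8.
Equity: weight = 101/234.8 = 0.4302; cost = 17.54%.
Preferred: weight = 19.8/234.8 = 0.0843; cost = 6.4334%.
Mortgage bonds: weight = 114/234.8 = 0.4855; after-tax cost = 3.1% × (1 − 0%) = 3.1000%.
WACC = 0.4302 × 17.5400% + 0.0843 × 6.4334% + 0.4855 × 3.1000% = 9.5925%.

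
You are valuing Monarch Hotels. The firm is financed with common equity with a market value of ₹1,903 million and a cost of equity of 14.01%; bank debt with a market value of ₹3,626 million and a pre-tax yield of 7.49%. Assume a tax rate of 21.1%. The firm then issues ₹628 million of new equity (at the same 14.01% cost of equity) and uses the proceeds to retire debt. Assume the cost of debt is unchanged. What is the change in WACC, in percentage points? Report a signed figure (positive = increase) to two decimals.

+0.92 pp

Current WACC:
Total capital V = 1903 + 3626 = 5529.
Equity: weight = 1903/5529 = 0.3442; cost = 14.01%.
Bank debt: weight = 3626/5529 = 0.6558; after-tax cost = 7.49% × (1 − 21.1%) = 5.9096%.
WACC = 0.3442 × 14.0100% + 0.6558 × 5.9096% = 8.6976%.
After the change:
Total capital V = 2531 + 2998 = 5529.
Equity: weight = 2531/5529 = 0.4578; cost = 14.01%.
Bank debt: weight = 2998/5529 = 0.5422; after-tax cost = 7.49% × (1 − 21.1%) = 5.9096%.
WACC = 0.4578 × 14.0100% + 0.5422 × 5.9096% = 9.6177%.
Change in WACC = 9.6177% − 8.6976% = 0.9201 pp.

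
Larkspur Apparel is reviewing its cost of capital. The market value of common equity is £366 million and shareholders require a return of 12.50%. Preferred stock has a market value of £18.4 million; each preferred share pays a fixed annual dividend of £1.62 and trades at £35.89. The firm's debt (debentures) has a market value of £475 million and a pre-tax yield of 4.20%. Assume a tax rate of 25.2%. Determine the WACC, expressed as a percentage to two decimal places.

Cost of preferred: Rp = 1.62 / 35.89 = 4.5138%.
Total capital V = 366 + 18.4 + 475 = 859.4.
Equity: weight = 366/859.4 = 0.4259; cost = 12.5%.
Preferred: weight = 18.4/859.4 = 0.0214; cost = 4.5138%.
Debentures: weight = 475/859.4 = 0.5527; after-tax cost = 4.2% × (1 − 25.2%) = 3.1416%.
WACC = 0.4259 × 12.5000% + 0.0214 × 4.5138% + 0.5527 × 3.1416% = 7.1565%.

7.16%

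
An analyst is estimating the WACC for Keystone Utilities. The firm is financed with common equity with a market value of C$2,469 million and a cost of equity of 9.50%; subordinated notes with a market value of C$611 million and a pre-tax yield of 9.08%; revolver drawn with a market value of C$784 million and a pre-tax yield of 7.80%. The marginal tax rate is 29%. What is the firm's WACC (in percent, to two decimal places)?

Total capital V = 2469 + 611 + 784 = 3864.
Equity: weight = 2469/3864 = 0.6390; cost = 9.5%.
Subordinated notes: weight = 611/3864 = 0.1581; after-tax cost = 9.08% × (1 − 29%) = 6.4468%.
Revolver drawn: weight = 784/3864 = 0.2029; after-tax cost = 7.8% × (1 − 29%) = 5.5380%.
WACC = 0.6390 × 9.5000% + 0.1581 × 6.4468% + 0.2029 × 5.5380% = 8.2133%.

8.21%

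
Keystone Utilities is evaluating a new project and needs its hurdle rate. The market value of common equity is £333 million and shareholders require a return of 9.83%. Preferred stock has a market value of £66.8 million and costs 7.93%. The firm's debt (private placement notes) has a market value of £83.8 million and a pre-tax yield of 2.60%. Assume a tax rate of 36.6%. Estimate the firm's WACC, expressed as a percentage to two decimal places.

Total capital V = 333 + 66.8 + 83.8 = 483.6.
Equity: weight = 333/483.6 = 0.6886; cost = 9.83%.
Preferred: weight = 66.8/483.6 = 0.1381; cost = 7.93%.
Private placement notes: weight = 83.8/483.6 = 0.1733; after-tax cost = 2.6% × (1 − 36.6%) = 1.6484%.
WACC = 0.6886 × 9.8300% + 0.1381 × 7.9300% + 0.1733 × 1.6484% = 8.1498%.

8.15%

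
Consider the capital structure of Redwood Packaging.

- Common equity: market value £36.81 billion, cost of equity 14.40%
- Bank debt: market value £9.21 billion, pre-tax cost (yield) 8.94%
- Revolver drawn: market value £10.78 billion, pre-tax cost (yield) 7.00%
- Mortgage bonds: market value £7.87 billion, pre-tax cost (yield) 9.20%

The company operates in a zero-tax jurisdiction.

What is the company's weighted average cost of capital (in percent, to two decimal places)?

11.76%

Total capital V = 36.81 + 9.21 + 10.78 + 7.87 = 64.67.
Equity: weight = 36.81/64.67 = 0.5692; cost = 14.4%.
Bank debt: weight = 9.21/64.67 = 0.1424; after-tax cost = 8.94% × (1 − 0%) = 8.9400%.
Revolver drawn: weight = 10.78/64.67 = 0.1667; after-tax cost = 7% × (1 − 0%) = 7.0000%.
Mortgage bonds: weight = 7.87/64.67 = 0.1217; after-tax cost = 9.2% × (1 − 0%) = 9.2000%.
WACC = 0.5692 × 14.4000% + 0.1424 × 8.9400% + 0.1667 × 7.0000% + 0.1217 × 9.2000% = 11.7561%.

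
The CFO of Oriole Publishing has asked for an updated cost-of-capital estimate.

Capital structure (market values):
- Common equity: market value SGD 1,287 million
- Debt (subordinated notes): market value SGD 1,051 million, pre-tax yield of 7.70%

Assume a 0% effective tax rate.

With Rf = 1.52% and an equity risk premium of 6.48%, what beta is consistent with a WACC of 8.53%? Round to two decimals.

Total capital V = 1287 + 1051 = 2338.
Equity weight = 1287/2338 = 0.5505.
Subordinated notes weight = 1051/2338 = 0.4495.
Debt contribution = 0.4495 × 7.7% × (1 − 0%) = 3.4614%.
Required equity contribution = 8.53% − 3.4614% = 5.0686%  ⇒  Re = 9.2078%.
CAPM: 9.2078% = 1.52% + β × 6.48%  ⇒  β = 1.1864.

1.19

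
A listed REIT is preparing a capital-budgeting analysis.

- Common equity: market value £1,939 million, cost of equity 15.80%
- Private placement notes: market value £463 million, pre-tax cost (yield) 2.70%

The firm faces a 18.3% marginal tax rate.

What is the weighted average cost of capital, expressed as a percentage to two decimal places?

Total capital V = 1939 + 463 = 2402.
Equity: weight = 1939/2402 = 0.8072; cost = 15.8%.
Private placement notes: weight = 463/2402 = 0.1928; after-tax cost = 2.7% × (1 − 18.3%) = 2.2059%.
WACC = 0.8072 × 15.8000% + 0.1928 × 2.2059% = 13.1797%.

13.18%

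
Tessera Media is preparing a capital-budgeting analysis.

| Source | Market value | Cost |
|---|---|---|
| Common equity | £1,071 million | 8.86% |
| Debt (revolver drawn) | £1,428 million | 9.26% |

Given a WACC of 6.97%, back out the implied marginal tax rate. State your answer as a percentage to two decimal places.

Total capital V = 1071 + 1428 = 2499.
Equity weight = 1071/2499 = 0.4286.
Revolver drawn weight = 1428/2499 = 0.5714.
Equity contribution = 0.4286 × 8.86% = 3.7971%.
Debt contribution must be 6.97% − 3.7971% = 3.1729%.
0.5714 × 9.26% × (1 − T) = 3.1729%  ⇒  (1 − T) = 0.5996.
T = 40.0378%.

40.04%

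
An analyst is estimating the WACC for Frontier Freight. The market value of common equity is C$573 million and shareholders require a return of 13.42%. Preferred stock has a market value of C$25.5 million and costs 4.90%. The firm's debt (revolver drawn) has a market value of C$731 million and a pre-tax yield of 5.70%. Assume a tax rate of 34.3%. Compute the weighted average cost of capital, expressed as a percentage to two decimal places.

7.94%

Total capital V = 573 + 25.5 + 731 = 1329.5.
Equity: weight = 573/1329.5 = 0.4310; cost = 13.42%.
Preferred: weight = 25.5/1329.5 = 0.0192; cost = 4.9%.
Revolver drawn: weight = 731/1329.5 = 0.5498; after-tax cost = 5.7% × (1 − 34.3%) = 3.7449%.
WACC = 0.4310 × 13.4200% + 0.0192 × 4.9000% + 0.5498 × 3.7449% = 7.9369%.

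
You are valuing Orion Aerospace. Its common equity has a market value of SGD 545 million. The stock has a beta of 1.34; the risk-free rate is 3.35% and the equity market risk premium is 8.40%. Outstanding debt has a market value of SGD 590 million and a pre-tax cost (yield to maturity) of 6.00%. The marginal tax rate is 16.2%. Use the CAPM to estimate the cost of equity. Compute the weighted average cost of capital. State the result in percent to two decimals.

9.63%

Cost of equity via CAPM: Re = 3.35% + 1.34 × 8.4% = 14.6060%.
Total capital V = 545 + 590 = 1135.
Equity: weight = 545/1135 = 0.4802; cost = 14.606%.
Debt: weight = 590/1135 = 0.5198; after-tax cost = 6% × (1 − 16.2%) = 5.0280%.
WACC = 0.4802 × 14.6060% + 0.5198 × 5.0280% = 9.6271%.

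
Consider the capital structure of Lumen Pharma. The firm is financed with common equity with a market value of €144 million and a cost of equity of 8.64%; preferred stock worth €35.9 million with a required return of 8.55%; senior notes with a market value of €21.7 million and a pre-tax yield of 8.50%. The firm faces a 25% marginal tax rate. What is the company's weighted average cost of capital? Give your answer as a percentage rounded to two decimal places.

8.38%

Total capital V = 144 + 35.9 + 21.7 = 201.6.
Equity: weight = 144/201.6 = 0.7143; cost = 8.64%.
Preferred: weight = 35.9/201.6 = 0.1781; cost = 8.55%.
Senior notes: weight = 21.7/201.6 = 0.1076; after-tax cost = 8.5% × (1 − 25%) = 6.3750%.
WACC = 0.7143 × 8.6400% + 0.1781 × 8.5500% + 0.1076 × 6.3750% = 8.3802%.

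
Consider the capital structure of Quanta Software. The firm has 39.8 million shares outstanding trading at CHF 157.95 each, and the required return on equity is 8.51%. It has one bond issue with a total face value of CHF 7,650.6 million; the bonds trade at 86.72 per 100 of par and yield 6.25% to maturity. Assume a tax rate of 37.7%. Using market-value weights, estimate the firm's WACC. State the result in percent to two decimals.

6.14%

Market value of equity E = 157.95 × 39.8m = 6286.41m. Market value of debt D = 7650.6m × 86.72/100 = 6634.60032m.
Total capital V = 6286.41 + 6634.60032 = 12921.01032.
Equity: weight = 6286.41/12921.01032 = 0.4865; cost = 8.51%.
Bonds outstanding: weight = 6634.60032/12921.01032 = 0.5135; after-tax cost = 6.25% × (1 − 37.7%) = 3.8937%.
WACC = 0.4865 × 8.5100% + 0.5135 × 3.8937% = 6.1397%.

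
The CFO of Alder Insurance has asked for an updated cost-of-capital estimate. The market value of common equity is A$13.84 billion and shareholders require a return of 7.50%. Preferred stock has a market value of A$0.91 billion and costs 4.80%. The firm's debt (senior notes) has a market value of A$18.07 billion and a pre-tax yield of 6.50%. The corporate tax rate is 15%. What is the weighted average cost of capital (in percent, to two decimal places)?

Total capital V = 13.84 + 0.91 + 18.07 = 32.82.
Equity: weight = 13.84/32.82 = 0.4217; cost = 7.5%.
Preferred: weight = 0.91/32.82 = 0.0277; cost = 4.8%.
Senior notes: weight = 18.07/32.82 = 0.5506; after-tax cost = 6.5% × (1 − 15%) = 5.5250%.
WACC = 0.4217 × 7.5000% + 0.0277 × 4.8000% + 0.5506 × 5.5250% = 6.3377%.

6.34%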